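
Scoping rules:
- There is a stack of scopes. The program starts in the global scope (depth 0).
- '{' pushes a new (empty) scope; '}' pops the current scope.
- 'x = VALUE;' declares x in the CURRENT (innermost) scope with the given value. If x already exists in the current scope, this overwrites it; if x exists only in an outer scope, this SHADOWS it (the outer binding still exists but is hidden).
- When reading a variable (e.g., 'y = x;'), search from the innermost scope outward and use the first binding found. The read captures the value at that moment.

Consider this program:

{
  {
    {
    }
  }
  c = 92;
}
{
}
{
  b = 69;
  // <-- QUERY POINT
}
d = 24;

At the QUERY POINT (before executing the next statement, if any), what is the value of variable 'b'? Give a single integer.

Answer: 69

Derivation:
Step 1: enter scope (depth=1)
Step 2: enter scope (depth=2)
Step 3: enter scope (depth=3)
Step 4: exit scope (depth=2)
Step 5: exit scope (depth=1)
Step 6: declare c=92 at depth 1
Step 7: exit scope (depth=0)
Step 8: enter scope (depth=1)
Step 9: exit scope (depth=0)
Step 10: enter scope (depth=1)
Step 11: declare b=69 at depth 1
Visible at query point: b=69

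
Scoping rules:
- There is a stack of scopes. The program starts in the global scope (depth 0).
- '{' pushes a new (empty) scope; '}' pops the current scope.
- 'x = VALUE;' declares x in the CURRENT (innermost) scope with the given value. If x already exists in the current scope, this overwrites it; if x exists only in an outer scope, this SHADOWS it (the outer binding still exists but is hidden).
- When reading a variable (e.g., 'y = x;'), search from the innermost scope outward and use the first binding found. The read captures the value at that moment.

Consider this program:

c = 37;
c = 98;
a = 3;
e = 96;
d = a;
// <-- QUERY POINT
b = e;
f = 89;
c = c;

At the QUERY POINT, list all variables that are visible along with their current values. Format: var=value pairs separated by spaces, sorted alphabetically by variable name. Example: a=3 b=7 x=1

Answer: a=3 c=98 d=3 e=96

Derivation:
Step 1: declare c=37 at depth 0
Step 2: declare c=98 at depth 0
Step 3: declare a=3 at depth 0
Step 4: declare e=96 at depth 0
Step 5: declare d=(read a)=3 at depth 0
Visible at query point: a=3 c=98 d=3 e=96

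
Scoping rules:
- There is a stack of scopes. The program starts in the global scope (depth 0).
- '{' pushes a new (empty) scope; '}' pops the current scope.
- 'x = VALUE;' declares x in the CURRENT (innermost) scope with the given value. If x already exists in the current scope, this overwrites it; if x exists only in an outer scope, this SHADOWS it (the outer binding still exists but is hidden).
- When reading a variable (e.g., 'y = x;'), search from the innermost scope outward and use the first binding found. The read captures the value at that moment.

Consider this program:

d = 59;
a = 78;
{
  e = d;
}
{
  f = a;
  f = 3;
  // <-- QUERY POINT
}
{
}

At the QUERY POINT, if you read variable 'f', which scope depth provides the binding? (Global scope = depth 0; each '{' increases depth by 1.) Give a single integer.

Answer: 1

Derivation:
Step 1: declare d=59 at depth 0
Step 2: declare a=78 at depth 0
Step 3: enter scope (depth=1)
Step 4: declare e=(read d)=59 at depth 1
Step 5: exit scope (depth=0)
Step 6: enter scope (depth=1)
Step 7: declare f=(read a)=78 at depth 1
Step 8: declare f=3 at depth 1
Visible at query point: a=78 d=59 f=3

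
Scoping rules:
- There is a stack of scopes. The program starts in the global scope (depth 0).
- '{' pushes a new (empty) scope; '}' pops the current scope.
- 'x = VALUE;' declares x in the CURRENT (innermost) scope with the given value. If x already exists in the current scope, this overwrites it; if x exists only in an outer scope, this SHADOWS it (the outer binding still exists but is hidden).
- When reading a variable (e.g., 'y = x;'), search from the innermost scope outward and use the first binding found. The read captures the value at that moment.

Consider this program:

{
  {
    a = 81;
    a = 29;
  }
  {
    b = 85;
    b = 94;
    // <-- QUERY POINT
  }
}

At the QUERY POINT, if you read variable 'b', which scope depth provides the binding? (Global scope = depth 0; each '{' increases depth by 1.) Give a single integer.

Answer: 2

Derivation:
Step 1: enter scope (depth=1)
Step 2: enter scope (depth=2)
Step 3: declare a=81 at depth 2
Step 4: declare a=29 at depth 2
Step 5: exit scope (depth=1)
Step 6: enter scope (depth=2)
Step 7: declare b=85 at depth 2
Step 8: declare b=94 at depth 2
Visible at query point: b=94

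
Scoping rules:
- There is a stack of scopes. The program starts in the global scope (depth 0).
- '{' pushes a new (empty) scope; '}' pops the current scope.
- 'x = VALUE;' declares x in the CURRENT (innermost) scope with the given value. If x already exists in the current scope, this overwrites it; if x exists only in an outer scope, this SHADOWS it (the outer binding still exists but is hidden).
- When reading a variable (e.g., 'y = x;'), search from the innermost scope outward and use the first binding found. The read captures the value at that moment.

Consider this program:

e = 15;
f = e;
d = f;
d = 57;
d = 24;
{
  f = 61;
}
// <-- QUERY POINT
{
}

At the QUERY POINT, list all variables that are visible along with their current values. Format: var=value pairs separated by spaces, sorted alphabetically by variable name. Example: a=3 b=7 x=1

Answer: d=24 e=15 f=15

Derivation:
Step 1: declare e=15 at depth 0
Step 2: declare f=(read e)=15 at depth 0
Step 3: declare d=(read f)=15 at depth 0
Step 4: declare d=57 at depth 0
Step 5: declare d=24 at depth 0
Step 6: enter scope (depth=1)
Step 7: declare f=61 at depth 1
Step 8: exit scope (depth=0)
Visible at query point: d=24 e=15 f=15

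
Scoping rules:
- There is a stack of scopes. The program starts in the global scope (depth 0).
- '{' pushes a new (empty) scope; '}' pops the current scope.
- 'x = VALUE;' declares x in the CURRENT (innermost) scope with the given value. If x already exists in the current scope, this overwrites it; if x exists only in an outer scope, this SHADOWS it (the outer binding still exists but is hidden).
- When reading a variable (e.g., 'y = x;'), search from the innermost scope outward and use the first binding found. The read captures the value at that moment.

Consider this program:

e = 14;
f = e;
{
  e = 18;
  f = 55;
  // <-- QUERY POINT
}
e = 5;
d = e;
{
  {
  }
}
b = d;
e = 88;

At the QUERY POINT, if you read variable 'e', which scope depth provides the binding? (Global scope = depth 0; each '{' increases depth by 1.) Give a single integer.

Answer: 1

Derivation:
Step 1: declare e=14 at depth 0
Step 2: declare f=(read e)=14 at depth 0
Step 3: enter scope (depth=1)
Step 4: declare e=18 at depth 1
Step 5: declare f=55 at depth 1
Visible at query point: e=18 f=55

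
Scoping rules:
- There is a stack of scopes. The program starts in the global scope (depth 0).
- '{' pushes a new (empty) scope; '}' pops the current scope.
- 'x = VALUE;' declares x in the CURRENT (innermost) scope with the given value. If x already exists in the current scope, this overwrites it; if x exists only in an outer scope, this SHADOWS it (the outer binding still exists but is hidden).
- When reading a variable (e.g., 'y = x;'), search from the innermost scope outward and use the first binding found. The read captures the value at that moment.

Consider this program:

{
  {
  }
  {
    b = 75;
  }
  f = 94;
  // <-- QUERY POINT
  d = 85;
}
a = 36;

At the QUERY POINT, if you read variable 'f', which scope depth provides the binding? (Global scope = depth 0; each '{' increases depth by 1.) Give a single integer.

Answer: 1

Derivation:
Step 1: enter scope (depth=1)
Step 2: enter scope (depth=2)
Step 3: exit scope (depth=1)
Step 4: enter scope (depth=2)
Step 5: declare b=75 at depth 2
Step 6: exit scope (depth=1)
Step 7: declare f=94 at depth 1
Visible at query point: f=94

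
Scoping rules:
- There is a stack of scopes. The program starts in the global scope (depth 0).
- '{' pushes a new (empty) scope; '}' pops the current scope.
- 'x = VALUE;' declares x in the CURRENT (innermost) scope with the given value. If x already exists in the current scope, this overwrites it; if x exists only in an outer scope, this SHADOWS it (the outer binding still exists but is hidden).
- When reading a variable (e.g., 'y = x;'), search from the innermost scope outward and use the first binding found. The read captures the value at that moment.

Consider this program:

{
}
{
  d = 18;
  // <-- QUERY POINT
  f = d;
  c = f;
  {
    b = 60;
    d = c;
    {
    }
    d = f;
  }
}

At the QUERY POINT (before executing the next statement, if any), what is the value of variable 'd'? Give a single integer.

Answer: 18

Derivation:
Step 1: enter scope (depth=1)
Step 2: exit scope (depth=0)
Step 3: enter scope (depth=1)
Step 4: declare d=18 at depth 1
Visible at query point: d=18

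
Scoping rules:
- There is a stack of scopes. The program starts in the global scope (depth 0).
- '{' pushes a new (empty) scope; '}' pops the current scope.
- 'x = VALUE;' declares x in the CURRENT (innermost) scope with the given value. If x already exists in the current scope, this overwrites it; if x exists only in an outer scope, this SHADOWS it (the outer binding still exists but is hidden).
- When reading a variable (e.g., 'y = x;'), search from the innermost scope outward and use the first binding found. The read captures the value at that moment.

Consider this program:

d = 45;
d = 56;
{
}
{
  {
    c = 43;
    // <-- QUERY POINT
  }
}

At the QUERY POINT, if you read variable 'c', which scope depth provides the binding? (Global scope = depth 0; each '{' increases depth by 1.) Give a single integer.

Step 1: declare d=45 at depth 0
Step 2: declare d=56 at depth 0
Step 3: enter scope (depth=1)
Step 4: exit scope (depth=0)
Step 5: enter scope (depth=1)
Step 6: enter scope (depth=2)
Step 7: declare c=43 at depth 2
Visible at query point: c=43 d=56

Answer: 2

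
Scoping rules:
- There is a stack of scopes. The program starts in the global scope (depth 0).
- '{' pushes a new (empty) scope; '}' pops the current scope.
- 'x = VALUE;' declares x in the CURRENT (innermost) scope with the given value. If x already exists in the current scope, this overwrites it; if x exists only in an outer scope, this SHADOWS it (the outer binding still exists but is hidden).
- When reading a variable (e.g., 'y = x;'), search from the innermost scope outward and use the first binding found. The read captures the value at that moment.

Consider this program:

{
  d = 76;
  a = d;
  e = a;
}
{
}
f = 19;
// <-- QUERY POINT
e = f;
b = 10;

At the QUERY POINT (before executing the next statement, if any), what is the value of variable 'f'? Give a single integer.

Answer: 19

Derivation:
Step 1: enter scope (depth=1)
Step 2: declare d=76 at depth 1
Step 3: declare a=(read d)=76 at depth 1
Step 4: declare e=(read a)=76 at depth 1
Step 5: exit scope (depth=0)
Step 6: enter scope (depth=1)
Step 7: exit scope (depth=0)
Step 8: declare f=19 at depth 0
Visible at query point: f=19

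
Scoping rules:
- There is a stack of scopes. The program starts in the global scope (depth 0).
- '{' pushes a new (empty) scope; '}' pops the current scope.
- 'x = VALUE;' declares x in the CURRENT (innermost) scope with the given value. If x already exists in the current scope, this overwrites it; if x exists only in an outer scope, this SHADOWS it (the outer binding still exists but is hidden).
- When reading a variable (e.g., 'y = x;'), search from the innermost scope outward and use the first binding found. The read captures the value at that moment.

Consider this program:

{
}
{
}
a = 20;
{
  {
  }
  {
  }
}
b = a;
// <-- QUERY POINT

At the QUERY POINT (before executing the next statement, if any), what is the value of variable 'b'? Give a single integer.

Answer: 20

Derivation:
Step 1: enter scope (depth=1)
Step 2: exit scope (depth=0)
Step 3: enter scope (depth=1)
Step 4: exit scope (depth=0)
Step 5: declare a=20 at depth 0
Step 6: enter scope (depth=1)
Step 7: enter scope (depth=2)
Step 8: exit scope (depth=1)
Step 9: enter scope (depth=2)
Step 10: exit scope (depth=1)
Step 11: exit scope (depth=0)
Step 12: declare b=(read a)=20 at depth 0
Visible at query point: a=20 b=20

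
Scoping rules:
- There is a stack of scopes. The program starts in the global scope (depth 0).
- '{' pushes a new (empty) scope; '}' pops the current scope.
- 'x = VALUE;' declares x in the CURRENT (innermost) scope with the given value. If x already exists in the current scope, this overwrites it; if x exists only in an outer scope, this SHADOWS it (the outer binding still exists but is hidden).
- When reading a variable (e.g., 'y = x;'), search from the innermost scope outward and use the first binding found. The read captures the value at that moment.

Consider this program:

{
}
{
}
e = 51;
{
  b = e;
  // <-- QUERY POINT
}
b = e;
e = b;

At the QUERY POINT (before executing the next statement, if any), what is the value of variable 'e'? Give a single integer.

Step 1: enter scope (depth=1)
Step 2: exit scope (depth=0)
Step 3: enter scope (depth=1)
Step 4: exit scope (depth=0)
Step 5: declare e=51 at depth 0
Step 6: enter scope (depth=1)
Step 7: declare b=(read e)=51 at depth 1
Visible at query point: b=51 e=51

Answer: 51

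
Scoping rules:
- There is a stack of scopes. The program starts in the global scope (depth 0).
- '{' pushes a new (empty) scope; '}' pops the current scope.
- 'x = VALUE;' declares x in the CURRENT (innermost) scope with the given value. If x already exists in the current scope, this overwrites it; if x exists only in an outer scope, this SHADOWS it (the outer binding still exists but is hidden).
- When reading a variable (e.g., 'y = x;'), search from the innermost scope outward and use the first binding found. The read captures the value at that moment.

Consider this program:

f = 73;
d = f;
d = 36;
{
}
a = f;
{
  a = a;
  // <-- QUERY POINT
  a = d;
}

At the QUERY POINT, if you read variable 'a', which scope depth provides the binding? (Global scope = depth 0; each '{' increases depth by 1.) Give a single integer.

Step 1: declare f=73 at depth 0
Step 2: declare d=(read f)=73 at depth 0
Step 3: declare d=36 at depth 0
Step 4: enter scope (depth=1)
Step 5: exit scope (depth=0)
Step 6: declare a=(read f)=73 at depth 0
Step 7: enter scope (depth=1)
Step 8: declare a=(read a)=73 at depth 1
Visible at query point: a=73 d=36 f=73

Answer: 1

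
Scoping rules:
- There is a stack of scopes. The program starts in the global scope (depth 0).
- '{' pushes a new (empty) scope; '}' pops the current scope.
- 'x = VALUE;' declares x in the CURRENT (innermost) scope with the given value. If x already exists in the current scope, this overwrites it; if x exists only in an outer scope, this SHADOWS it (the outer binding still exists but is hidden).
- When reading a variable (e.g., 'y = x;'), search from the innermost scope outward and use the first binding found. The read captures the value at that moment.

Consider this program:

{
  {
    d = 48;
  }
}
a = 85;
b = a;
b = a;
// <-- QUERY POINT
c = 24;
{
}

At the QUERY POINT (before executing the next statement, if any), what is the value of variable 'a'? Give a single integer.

Answer: 85

Derivation:
Step 1: enter scope (depth=1)
Step 2: enter scope (depth=2)
Step 3: declare d=48 at depth 2
Step 4: exit scope (depth=1)
Step 5: exit scope (depth=0)
Step 6: declare a=85 at depth 0
Step 7: declare b=(read a)=85 at depth 0
Step 8: declare b=(read a)=85 at depth 0
Visible at query point: a=85 b=85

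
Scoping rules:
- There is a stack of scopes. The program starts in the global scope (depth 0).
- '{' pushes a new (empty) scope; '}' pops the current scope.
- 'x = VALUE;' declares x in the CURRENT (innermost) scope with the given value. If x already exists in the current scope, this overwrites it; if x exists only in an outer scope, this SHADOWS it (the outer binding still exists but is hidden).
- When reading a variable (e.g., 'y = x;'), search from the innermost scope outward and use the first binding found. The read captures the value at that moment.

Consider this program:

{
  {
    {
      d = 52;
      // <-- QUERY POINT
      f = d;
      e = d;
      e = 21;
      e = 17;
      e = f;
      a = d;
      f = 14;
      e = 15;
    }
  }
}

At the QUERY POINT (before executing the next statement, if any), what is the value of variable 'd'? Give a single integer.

Answer: 52

Derivation:
Step 1: enter scope (depth=1)
Step 2: enter scope (depth=2)
Step 3: enter scope (depth=3)
Step 4: declare d=52 at depth 3
Visible at query point: d=52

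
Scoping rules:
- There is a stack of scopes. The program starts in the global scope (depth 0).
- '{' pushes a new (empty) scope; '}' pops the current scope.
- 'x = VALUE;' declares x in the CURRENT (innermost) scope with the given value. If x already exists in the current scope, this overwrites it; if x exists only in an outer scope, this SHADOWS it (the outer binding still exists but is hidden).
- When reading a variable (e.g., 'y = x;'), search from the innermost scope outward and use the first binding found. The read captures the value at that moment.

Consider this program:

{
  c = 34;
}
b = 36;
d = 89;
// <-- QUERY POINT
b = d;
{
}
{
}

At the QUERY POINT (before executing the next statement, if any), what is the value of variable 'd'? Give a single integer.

Answer: 89

Derivation:
Step 1: enter scope (depth=1)
Step 2: declare c=34 at depth 1
Step 3: exit scope (depth=0)
Step 4: declare b=36 at depth 0
Step 5: declare d=89 at depth 0
Visible at query point: b=36 d=89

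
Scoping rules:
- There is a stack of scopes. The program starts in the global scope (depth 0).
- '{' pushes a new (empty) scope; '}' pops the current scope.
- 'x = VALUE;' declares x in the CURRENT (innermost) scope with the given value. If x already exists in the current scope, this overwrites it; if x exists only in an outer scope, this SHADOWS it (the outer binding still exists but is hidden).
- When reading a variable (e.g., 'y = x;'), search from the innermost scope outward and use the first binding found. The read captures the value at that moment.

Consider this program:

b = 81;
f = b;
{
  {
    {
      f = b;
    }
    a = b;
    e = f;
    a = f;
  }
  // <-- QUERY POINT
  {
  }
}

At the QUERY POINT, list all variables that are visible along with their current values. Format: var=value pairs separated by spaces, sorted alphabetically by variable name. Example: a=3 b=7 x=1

Step 1: declare b=81 at depth 0
Step 2: declare f=(read b)=81 at depth 0
Step 3: enter scope (depth=1)
Step 4: enter scope (depth=2)
Step 5: enter scope (depth=3)
Step 6: declare f=(read b)=81 at depth 3
Step 7: exit scope (depth=2)
Step 8: declare a=(read b)=81 at depth 2
Step 9: declare e=(read f)=81 at depth 2
Step 10: declare a=(read f)=81 at depth 2
Step 11: exit scope (depth=1)
Visible at query point: b=81 f=81

Answer: b=81 f=81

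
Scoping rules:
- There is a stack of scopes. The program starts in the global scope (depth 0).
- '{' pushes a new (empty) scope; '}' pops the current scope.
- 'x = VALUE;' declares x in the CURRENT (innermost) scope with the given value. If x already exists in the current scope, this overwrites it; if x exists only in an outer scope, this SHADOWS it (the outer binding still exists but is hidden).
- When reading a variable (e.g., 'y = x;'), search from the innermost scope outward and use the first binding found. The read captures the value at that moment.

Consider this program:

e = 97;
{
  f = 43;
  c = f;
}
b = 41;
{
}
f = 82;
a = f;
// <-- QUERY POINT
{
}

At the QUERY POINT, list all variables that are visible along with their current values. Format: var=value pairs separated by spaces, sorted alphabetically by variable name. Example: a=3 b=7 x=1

Answer: a=82 b=41 e=97 f=82

Derivation:
Step 1: declare e=97 at depth 0
Step 2: enter scope (depth=1)
Step 3: declare f=43 at depth 1
Step 4: declare c=(read f)=43 at depth 1
Step 5: exit scope (depth=0)
Step 6: declare b=41 at depth 0
Step 7: enter scope (depth=1)
Step 8: exit scope (depth=0)
Step 9: declare f=82 at depth 0
Step 10: declare a=(read f)=82 at depth 0
Visible at query point: a=82 b=41 e=97 f=82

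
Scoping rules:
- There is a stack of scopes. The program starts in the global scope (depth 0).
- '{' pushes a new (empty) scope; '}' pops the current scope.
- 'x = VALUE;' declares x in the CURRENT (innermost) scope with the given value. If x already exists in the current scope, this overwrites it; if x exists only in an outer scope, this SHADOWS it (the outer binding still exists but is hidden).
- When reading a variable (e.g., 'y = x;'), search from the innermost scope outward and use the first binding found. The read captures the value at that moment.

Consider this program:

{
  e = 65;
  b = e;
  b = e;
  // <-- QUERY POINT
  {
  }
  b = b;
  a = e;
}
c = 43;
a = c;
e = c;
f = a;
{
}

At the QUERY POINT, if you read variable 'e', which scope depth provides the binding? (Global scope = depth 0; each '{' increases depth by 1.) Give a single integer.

Answer: 1

Derivation:
Step 1: enter scope (depth=1)
Step 2: declare e=65 at depth 1
Step 3: declare b=(read e)=65 at depth 1
Step 4: declare b=(read e)=65 at depth 1
Visible at query point: b=65 e=65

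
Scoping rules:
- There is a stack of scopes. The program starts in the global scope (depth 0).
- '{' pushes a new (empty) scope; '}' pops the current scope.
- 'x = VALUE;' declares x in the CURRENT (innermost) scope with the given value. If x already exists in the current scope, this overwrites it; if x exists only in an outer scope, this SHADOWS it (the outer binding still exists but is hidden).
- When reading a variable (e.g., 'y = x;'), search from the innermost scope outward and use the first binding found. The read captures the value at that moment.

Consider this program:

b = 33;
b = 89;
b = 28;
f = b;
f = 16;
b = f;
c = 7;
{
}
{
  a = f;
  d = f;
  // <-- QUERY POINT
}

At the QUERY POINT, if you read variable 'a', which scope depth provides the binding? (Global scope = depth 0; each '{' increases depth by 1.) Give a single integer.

Answer: 1

Derivation:
Step 1: declare b=33 at depth 0
Step 2: declare b=89 at depth 0
Step 3: declare b=28 at depth 0
Step 4: declare f=(read b)=28 at depth 0
Step 5: declare f=16 at depth 0
Step 6: declare b=(read f)=16 at depth 0
Step 7: declare c=7 at depth 0
Step 8: enter scope (depth=1)
Step 9: exit scope (depth=0)
Step 10: enter scope (depth=1)
Step 11: declare a=(read f)=16 at depth 1
Step 12: declare d=(read f)=16 at depth 1
Visible at query point: a=16 b=16 c=7 d=16 f=16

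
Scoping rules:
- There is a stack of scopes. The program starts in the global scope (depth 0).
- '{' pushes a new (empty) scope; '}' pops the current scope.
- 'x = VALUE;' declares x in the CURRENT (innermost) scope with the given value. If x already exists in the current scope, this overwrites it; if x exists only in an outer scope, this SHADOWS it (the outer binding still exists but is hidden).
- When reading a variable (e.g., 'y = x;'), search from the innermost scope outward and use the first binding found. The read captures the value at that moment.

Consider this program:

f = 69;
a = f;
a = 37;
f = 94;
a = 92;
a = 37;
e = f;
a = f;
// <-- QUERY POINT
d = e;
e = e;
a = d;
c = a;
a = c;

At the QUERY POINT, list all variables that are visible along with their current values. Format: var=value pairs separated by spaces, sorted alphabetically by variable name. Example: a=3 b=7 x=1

Step 1: declare f=69 at depth 0
Step 2: declare a=(read f)=69 at depth 0
Step 3: declare a=37 at depth 0
Step 4: declare f=94 at depth 0
Step 5: declare a=92 at depth 0
Step 6: declare a=37 at depth 0
Step 7: declare e=(read f)=94 at depth 0
Step 8: declare a=(read f)=94 at depth 0
Visible at query point: a=94 e=94 f=94

Answer: a=94 e=94 f=94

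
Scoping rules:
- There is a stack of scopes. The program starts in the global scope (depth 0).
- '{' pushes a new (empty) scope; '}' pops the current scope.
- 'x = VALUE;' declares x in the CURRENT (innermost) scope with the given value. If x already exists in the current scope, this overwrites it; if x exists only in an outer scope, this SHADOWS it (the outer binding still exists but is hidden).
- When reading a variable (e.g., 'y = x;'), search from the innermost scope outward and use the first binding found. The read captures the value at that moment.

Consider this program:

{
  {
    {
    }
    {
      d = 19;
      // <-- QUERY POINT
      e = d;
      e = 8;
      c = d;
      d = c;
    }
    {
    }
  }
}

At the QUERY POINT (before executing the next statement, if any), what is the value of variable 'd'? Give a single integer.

Answer: 19

Derivation:
Step 1: enter scope (depth=1)
Step 2: enter scope (depth=2)
Step 3: enter scope (depth=3)
Step 4: exit scope (depth=2)
Step 5: enter scope (depth=3)
Step 6: declare d=19 at depth 3
Visible at query point: d=19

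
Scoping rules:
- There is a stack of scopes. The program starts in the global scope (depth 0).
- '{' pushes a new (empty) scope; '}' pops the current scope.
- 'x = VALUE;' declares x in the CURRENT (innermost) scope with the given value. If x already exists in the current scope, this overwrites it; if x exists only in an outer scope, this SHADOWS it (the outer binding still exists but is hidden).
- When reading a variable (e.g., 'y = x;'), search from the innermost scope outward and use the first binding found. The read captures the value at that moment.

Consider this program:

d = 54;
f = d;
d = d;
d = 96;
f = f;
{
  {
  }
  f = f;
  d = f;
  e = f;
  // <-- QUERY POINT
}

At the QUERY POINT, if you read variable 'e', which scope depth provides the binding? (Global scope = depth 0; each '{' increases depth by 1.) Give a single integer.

Answer: 1

Derivation:
Step 1: declare d=54 at depth 0
Step 2: declare f=(read d)=54 at depth 0
Step 3: declare d=(read d)=54 at depth 0
Step 4: declare d=96 at depth 0
Step 5: declare f=(read f)=54 at depth 0
Step 6: enter scope (depth=1)
Step 7: enter scope (depth=2)
Step 8: exit scope (depth=1)
Step 9: declare f=(read f)=54 at depth 1
Step 10: declare d=(read f)=54 at depth 1
Step 11: declare e=(read f)=54 at depth 1
Visible at query point: d=54 e=54 f=54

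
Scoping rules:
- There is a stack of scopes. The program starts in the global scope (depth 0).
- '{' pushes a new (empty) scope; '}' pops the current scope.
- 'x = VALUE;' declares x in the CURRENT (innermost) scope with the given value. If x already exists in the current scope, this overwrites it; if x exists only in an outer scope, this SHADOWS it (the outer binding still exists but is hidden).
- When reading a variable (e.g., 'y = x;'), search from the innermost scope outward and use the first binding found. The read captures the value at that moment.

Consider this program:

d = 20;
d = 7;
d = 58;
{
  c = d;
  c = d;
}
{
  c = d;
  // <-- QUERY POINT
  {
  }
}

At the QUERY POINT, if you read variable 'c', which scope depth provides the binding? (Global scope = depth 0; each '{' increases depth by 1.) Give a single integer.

Step 1: declare d=20 at depth 0
Step 2: declare d=7 at depth 0
Step 3: declare d=58 at depth 0
Step 4: enter scope (depth=1)
Step 5: declare c=(read d)=58 at depth 1
Step 6: declare c=(read d)=58 at depth 1
Step 7: exit scope (depth=0)
Step 8: enter scope (depth=1)
Step 9: declare c=(read d)=58 at depth 1
Visible at query point: c=58 d=58

Answer: 1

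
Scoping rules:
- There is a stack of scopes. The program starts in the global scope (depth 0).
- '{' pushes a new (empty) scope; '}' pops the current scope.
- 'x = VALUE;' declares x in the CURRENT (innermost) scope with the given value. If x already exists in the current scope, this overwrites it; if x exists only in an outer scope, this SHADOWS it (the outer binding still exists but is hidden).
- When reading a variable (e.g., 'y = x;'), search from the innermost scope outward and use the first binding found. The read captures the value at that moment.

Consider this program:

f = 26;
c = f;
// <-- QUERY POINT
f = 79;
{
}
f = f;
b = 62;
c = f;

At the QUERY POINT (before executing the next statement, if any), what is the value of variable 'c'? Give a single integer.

Step 1: declare f=26 at depth 0
Step 2: declare c=(read f)=26 at depth 0
Visible at query point: c=26 f=26

Answer: 26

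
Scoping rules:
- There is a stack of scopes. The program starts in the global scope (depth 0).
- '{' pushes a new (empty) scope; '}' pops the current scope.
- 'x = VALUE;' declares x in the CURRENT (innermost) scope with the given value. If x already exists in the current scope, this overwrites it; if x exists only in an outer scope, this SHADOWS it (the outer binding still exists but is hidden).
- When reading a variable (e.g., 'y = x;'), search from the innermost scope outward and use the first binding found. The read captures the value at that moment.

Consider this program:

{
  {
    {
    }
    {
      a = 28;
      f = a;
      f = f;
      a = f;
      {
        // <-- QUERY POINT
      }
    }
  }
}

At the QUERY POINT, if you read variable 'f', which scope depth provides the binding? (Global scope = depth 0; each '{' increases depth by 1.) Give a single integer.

Answer: 3

Derivation:
Step 1: enter scope (depth=1)
Step 2: enter scope (depth=2)
Step 3: enter scope (depth=3)
Step 4: exit scope (depth=2)
Step 5: enter scope (depth=3)
Step 6: declare a=28 at depth 3
Step 7: declare f=(read a)=28 at depth 3
Step 8: declare f=(read f)=28 at depth 3
Step 9: declare a=(read f)=28 at depth 3
Step 10: enter scope (depth=4)
Visible at query point: a=28 f=28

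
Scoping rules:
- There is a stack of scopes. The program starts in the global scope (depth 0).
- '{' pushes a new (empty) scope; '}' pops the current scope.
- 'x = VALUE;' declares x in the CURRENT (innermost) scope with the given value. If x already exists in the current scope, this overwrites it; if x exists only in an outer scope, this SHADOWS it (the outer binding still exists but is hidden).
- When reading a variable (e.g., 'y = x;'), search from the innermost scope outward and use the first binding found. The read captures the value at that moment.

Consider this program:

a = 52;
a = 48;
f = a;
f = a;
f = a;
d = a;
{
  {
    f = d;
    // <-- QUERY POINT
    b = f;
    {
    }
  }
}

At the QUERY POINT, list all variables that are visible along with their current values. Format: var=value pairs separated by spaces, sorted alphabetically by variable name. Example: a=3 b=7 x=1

Answer: a=48 d=48 f=48

Derivation:
Step 1: declare a=52 at depth 0
Step 2: declare a=48 at depth 0
Step 3: declare f=(read a)=48 at depth 0
Step 4: declare f=(read a)=48 at depth 0
Step 5: declare f=(read a)=48 at depth 0
Step 6: declare d=(read a)=48 at depth 0
Step 7: enter scope (depth=1)
Step 8: enter scope (depth=2)
Step 9: declare f=(read d)=48 at depth 2
Visible at query point: a=48 d=48 f=48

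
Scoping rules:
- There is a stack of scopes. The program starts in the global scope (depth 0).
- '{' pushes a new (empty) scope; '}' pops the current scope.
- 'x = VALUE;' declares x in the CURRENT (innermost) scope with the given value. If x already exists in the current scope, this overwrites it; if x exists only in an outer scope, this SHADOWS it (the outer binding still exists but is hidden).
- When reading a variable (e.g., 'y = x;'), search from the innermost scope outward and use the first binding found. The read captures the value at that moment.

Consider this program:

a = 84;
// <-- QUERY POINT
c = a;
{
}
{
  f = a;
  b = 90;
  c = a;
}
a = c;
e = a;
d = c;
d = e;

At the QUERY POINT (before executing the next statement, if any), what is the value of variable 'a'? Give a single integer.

Step 1: declare a=84 at depth 0
Visible at query point: a=84

Answer: 84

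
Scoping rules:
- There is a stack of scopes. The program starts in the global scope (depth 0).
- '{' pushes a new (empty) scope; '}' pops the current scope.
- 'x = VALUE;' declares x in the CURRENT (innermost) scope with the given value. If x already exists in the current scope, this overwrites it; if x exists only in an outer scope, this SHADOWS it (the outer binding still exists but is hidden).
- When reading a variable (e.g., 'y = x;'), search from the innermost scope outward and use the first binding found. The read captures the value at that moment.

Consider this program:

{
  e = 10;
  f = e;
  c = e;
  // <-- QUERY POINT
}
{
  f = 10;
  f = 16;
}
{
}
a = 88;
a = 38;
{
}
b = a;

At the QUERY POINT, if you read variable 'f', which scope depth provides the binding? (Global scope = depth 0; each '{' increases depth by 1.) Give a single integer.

Answer: 1

Derivation:
Step 1: enter scope (depth=1)
Step 2: declare e=10 at depth 1
Step 3: declare f=(read e)=10 at depth 1
Step 4: declare c=(read e)=10 at depth 1
Visible at query point: c=10 e=10 f=10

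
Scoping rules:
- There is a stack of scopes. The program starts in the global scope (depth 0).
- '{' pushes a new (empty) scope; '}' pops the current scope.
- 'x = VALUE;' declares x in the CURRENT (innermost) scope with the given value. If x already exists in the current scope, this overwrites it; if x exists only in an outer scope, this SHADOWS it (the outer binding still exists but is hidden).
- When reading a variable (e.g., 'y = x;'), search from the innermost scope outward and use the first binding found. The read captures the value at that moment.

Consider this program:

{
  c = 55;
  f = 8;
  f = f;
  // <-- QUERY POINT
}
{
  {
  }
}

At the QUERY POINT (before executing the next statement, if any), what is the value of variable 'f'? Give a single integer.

Answer: 8

Derivation:
Step 1: enter scope (depth=1)
Step 2: declare c=55 at depth 1
Step 3: declare f=8 at depth 1
Step 4: declare f=(read f)=8 at depth 1
Visible at query point: c=55 f=8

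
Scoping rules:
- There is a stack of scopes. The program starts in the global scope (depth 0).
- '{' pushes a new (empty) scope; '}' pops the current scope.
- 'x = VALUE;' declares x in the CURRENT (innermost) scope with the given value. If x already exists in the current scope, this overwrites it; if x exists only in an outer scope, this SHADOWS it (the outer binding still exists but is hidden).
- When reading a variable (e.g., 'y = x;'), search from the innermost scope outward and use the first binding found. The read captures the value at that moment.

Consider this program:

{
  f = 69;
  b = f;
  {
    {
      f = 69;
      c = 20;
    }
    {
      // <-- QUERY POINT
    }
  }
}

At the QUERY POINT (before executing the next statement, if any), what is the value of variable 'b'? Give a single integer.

Step 1: enter scope (depth=1)
Step 2: declare f=69 at depth 1
Step 3: declare b=(read f)=69 at depth 1
Step 4: enter scope (depth=2)
Step 5: enter scope (depth=3)
Step 6: declare f=69 at depth 3
Step 7: declare c=20 at depth 3
Step 8: exit scope (depth=2)
Step 9: enter scope (depth=3)
Visible at query point: b=69 f=69

Answer: 69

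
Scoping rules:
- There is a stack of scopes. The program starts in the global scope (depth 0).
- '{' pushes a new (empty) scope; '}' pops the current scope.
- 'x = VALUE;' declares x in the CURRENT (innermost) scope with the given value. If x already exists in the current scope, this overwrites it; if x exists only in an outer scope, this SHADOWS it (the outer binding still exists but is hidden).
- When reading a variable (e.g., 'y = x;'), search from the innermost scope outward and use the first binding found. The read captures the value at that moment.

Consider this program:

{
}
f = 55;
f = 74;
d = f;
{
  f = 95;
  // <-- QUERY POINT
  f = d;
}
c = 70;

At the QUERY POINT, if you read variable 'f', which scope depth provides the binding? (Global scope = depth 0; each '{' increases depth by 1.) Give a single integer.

Answer: 1

Derivation:
Step 1: enter scope (depth=1)
Step 2: exit scope (depth=0)
Step 3: declare f=55 at depth 0
Step 4: declare f=74 at depth 0
Step 5: declare d=(read f)=74 at depth 0
Step 6: enter scope (depth=1)
Step 7: declare f=95 at depth 1
Visible at query point: d=74 f=95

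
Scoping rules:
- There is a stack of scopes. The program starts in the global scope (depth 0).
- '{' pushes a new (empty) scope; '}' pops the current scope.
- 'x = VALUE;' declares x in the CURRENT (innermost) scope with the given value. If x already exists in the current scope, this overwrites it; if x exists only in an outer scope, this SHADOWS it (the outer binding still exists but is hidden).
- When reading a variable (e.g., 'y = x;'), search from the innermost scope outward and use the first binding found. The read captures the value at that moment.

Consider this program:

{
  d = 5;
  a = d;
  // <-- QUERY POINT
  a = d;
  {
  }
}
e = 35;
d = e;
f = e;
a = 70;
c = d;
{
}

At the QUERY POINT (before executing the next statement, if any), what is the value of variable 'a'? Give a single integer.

Step 1: enter scope (depth=1)
Step 2: declare d=5 at depth 1
Step 3: declare a=(read d)=5 at depth 1
Visible at query point: a=5 d=5

Answer: 5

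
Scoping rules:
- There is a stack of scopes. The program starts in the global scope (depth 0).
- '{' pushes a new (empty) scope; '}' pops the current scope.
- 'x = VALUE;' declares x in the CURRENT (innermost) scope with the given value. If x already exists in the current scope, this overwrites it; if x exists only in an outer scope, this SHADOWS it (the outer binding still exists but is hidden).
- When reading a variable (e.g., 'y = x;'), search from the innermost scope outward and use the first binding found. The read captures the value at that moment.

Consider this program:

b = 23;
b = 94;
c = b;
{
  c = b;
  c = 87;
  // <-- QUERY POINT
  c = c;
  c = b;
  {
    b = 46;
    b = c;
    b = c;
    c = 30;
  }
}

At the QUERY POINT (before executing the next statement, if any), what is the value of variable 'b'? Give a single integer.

Answer: 94

Derivation:
Step 1: declare b=23 at depth 0
Step 2: declare b=94 at depth 0
Step 3: declare c=(read b)=94 at depth 0
Step 4: enter scope (depth=1)
Step 5: declare c=(read b)=94 at depth 1
Step 6: declare c=87 at depth 1
Visible at query point: b=94 c=87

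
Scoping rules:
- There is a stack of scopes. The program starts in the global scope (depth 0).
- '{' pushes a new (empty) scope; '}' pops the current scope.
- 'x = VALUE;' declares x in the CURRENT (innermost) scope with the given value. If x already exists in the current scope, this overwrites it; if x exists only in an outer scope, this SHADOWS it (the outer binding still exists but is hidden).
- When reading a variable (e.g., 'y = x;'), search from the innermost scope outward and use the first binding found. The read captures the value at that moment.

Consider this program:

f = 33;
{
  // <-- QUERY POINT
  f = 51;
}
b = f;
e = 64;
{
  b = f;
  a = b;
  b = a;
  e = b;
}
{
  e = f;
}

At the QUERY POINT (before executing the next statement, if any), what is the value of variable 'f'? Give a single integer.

Answer: 33

Derivation:
Step 1: declare f=33 at depth 0
Step 2: enter scope (depth=1)
Visible at query point: f=33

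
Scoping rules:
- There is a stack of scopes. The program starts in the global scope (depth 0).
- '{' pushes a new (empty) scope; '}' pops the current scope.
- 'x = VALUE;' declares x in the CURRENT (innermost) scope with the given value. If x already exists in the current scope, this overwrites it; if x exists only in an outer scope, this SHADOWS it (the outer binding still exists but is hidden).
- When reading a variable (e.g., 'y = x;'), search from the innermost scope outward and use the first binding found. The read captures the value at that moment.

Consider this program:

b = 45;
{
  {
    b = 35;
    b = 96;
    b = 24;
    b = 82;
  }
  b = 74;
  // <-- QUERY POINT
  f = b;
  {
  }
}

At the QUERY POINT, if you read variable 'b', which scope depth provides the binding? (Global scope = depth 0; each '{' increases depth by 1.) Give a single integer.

Answer: 1

Derivation:
Step 1: declare b=45 at depth 0
Step 2: enter scope (depth=1)
Step 3: enter scope (depth=2)
Step 4: declare b=35 at depth 2
Step 5: declare b=96 at depth 2
Step 6: declare b=24 at depth 2
Step 7: declare b=82 at depth 2
Step 8: exit scope (depth=1)
Step 9: declare b=74 at depth 1
Visible at query point: b=74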